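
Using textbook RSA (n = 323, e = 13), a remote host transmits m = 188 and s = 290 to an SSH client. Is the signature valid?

Squares mod 323: s^1≡290, s^2≡120, s^4≡188, s^8≡137
13 = 8 + 4 + 1, so s^13 ≡ 137·188·290 ≡ 188 (mod 323)
188 = m, so the signature checks out.

valid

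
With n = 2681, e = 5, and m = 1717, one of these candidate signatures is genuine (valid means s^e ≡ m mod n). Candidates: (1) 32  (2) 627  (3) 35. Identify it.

Candidate 1: Squares mod 2681: 32^1≡32, 32^2≡1024, 32^4≡305; 5 = 4 + 1, so 32^5 ≡ 305·32 ≡ 1717 (mod 2681)
  → matches m = 1717
Candidate 2: Squares mod 2681: 627^1≡627, 627^2≡1703, 627^4≡2048; 5 = 4 + 1, so 627^5 ≡ 2048·627 ≡ 2578 (mod 2681)
Candidate 3: Squares mod 2681: 35^1≡35, 35^2≡1225, 35^4≡1946; 5 = 4 + 1, so 35^5 ≡ 1946·35 ≡ 1085 (mod 2681)

1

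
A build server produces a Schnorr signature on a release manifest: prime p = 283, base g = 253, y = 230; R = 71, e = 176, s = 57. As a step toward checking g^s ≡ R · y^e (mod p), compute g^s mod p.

253^2 = 64009 ≡ 51
253^4 ≡ 51^2 = 2601 ≡ 54
253^8 ≡ 54^2 = 2916 ≡ 86
253^16 ≡ 86^2 = 7396 ≡ 38
253^32 ≡ 38^2 = 1444 ≡ 29
57 = 32 + 16 + 8 + 1, so 253^57 ≡ 29·38·86·253 ≡ 141 (mod 283)

141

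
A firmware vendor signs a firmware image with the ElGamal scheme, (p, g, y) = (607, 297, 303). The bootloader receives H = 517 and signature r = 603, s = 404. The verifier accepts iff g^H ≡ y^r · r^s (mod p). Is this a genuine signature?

Left side g^H mod p:
297^517 mod 607 = 474
Right side y^r · r^s mod p:
303^603 mod 607 = 599
603^404 mod 607 = 396
599·396 = 237204 ≡ 474 (mod 607)
474 ≡ 474 (mod 607), so the signature is genuine.

genuine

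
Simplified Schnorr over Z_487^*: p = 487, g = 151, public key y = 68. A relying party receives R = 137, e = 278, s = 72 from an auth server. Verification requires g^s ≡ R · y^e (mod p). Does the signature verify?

g^s mod p:
Squares mod 487: 151^1≡151, 151^2≡399, 151^4≡439, 151^8≡356, 151^16≡116, 151^32≡307, 151^64≡258
72 = 64 + 8, so 151^72 ≡ 258·356 ≡ 292 (mod 487)
R · y^e mod p:
Squares mod 487: 68^1≡68, 68^2≡241, 68^4≡128, 68^8≡313, 68^16≡82, 68^32≡393, 68^64≡70, 68^128≡30, 68^256≡413
278 = 256 + 16 + 4 + 2, so 68^278 ≡ 413·82·128·241 ≡ 91 (mod 487)
137·91 = 12467 ≡ 292 (mod 487)
292 ≡ 292 (mod 487); signature holds.

verifies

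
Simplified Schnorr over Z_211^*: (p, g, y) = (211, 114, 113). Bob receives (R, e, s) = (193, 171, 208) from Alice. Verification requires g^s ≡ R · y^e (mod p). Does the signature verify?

does not verify

g^s mod p:
114^2 = 12996 ≡ 125
114^4 ≡ 125^2 = 15625 ≡ 11
114^8 ≡ 11^2 = 121
114^16 ≡ 121^2 = 14641 ≡ 82
114^32 ≡ 82^2 = 6724 ≡ 183
114^64 ≡ 183^2 = 33489 ≡ 151
114^128 ≡ 151^2 = 22801 ≡ 13
208 = 128 + 64 + 16, so 114^208 ≡ 13·151·82 ≡ 184 (mod 211)
R · y^e mod p:
113^2 = 12769 ≡ 109
113^4 ≡ 109^2 = 11881 ≡ 65
113^8 ≡ 65^2 = 4225 ≡ 5
113^16 ≡ 5^2 = 25
113^32 ≡ 25^2 = 625 ≡ 203
113^64 ≡ 203^2 = 41209 ≡ 64
113^128 ≡ 64^2 = 4096 ≡ 87
171 = 128 + 32 + 8 + 2 + 1, so 113^171 ≡ 87·203·5·109·113 ≡ 13 (mod 211)
193·13 = 2509 ≡ 188 (mod 211)
184 ≠ 188; the check fails.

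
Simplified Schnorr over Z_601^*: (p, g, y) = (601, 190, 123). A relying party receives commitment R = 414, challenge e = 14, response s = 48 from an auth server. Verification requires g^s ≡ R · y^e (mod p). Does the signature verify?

verifies

g^s mod p:
Squares mod 601: 190^1≡190, 190^2≡40, 190^4≡398, 190^8≡341, 190^16≡288, 190^32≡6
48 = 32 + 16, so 190^48 ≡ 6·288 ≡ 526 (mod 601)
R · y^e mod p:
Squares mod 601: 123^1≡123, 123^2≡104, 123^4≡599, 123^8≡4
14 = 8 + 4 + 2, so 123^14 ≡ 4·599·104 ≡ 370 (mod 601)
414·370 = 153180 ≡ 526 (mod 601)
526 ≡ 526 (mod 601); signature holds.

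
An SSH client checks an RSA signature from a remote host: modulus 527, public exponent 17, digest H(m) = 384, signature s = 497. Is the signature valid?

Squares mod 527: s^1≡497, s^2≡373, s^4≡1, s^8≡1, s^16≡1
17 = 16 + 1, so s^17 ≡ 1·497 ≡ 497 (mod 527)
497 ≠ 384, so verification fails.

invalid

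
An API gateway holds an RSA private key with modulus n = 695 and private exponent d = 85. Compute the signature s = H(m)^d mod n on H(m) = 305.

595

Squares mod 695: (H(m))^1≡305, (H(m))^2≡590, (H(m))^4≡600, (H(m))^8≡685, (H(m))^16≡100, (H(m))^32≡270, (H(m))^64≡620
85 = 64 + 16 + 4 + 1, so (H(m))^85 ≡ 620·100·600·305 ≡ 595 (mod 695)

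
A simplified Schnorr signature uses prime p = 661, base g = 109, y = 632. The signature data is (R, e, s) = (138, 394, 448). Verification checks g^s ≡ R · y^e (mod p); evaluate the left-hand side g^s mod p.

109^2 = 11881 ≡ 644
109^4 ≡ 644^2 = 414736 ≡ 289
109^8 ≡ 289^2 = 83521 ≡ 235
109^16 ≡ 235^2 = 55225 ≡ 362
109^32 ≡ 362^2 = 131044 ≡ 166
109^64 ≡ 166^2 = 27556 ≡ 455
109^128 ≡ 455^2 = 207025 ≡ 132
109^256 ≡ 132^2 = 17424 ≡ 238
448 = 256 + 128 + 64, so 109^448 ≡ 238·132·455 ≡ 155 (mod 661)

155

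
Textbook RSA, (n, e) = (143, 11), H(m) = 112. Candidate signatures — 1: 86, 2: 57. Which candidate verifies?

2

Candidate 1: 86^2 = 7396 ≡ 103; 86^4 ≡ 103^2 = 10609 ≡ 27; 86^8 ≡ 27^2 = 729 ≡ 14; 11 = 8 + 2 + 1, so 86^11 ≡ 14·103·86 ≡ 31 (mod 143)
Candidate 2: 57^2 = 3249 ≡ 103; 57^4 ≡ 103^2 = 10609 ≡ 27; 57^8 ≡ 27^2 = 729 ≡ 14; 11 = 8 + 2 + 1, so 57^11 ≡ 14·103·57 ≡ 112 (mod 143)
  → matches H(m) = 112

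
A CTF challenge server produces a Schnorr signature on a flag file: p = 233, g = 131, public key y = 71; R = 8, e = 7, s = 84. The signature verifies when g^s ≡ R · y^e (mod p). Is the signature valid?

valid

g^s mod p:
131^2 = 17161 ≡ 152
131^4 ≡ 152^2 = 23104 ≡ 37
131^8 ≡ 37^2 = 1369 ≡ 204
131^16 ≡ 204^2 = 41616 ≡ 142
131^32 ≡ 142^2 = 20164 ≡ 126
131^64 ≡ 126^2 = 15876 ≡ 32
84 = 64 + 16 + 4, so 131^84 ≡ 32·142·37 ≡ 135 (mod 233)
R · y^e mod p:
71^2 = 5041 ≡ 148
71^4 ≡ 148^2 = 21904 ≡ 2
7 = 4 + 2 + 1, so 71^7 ≡ 2·148·71 ≡ 46 (mod 233)
8·46 = 368 ≡ 135 (mod 233)
135 ≡ 135 (mod 233); signature holds.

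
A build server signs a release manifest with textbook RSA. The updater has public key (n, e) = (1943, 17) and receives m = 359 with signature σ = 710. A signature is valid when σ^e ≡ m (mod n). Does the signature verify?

verifies

σ^2 ≡ 710^2 = 504100 ≡ 863
σ^4 ≡ 863^2 = 744769 ≡ 600
σ^8 ≡ 600^2 = 360000 ≡ 545
σ^16 ≡ 545^2 = 297025 ≡ 1689
17 = 16 + 1, so σ^17 ≡ 1689·710 ≡ 359 (mod 1943)
359 = m, so the signature checks out.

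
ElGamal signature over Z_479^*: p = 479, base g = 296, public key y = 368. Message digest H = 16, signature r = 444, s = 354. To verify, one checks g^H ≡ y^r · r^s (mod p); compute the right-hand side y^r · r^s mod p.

368^2 = 135424 ≡ 346
368^4 ≡ 346^2 = 119716 ≡ 445
368^8 ≡ 445^2 = 198025 ≡ 198
368^16 ≡ 198^2 = 39204 ≡ 405
368^32 ≡ 405^2 = 164025 ≡ 207
368^64 ≡ 207^2 = 42849 ≡ 218
368^128 ≡ 218^2 = 47524 ≡ 103
368^256 ≡ 103^2 = 10609 ≡ 71
444 = 256 + 128 + 32 + 16 + 8 + 4, so 368^444 ≡ 71·103·207·405·198·445 ≡ 250 (mod 479)
444^2 = 197136 ≡ 267
444^4 ≡ 267^2 = 71289 ≡ 397
444^8 ≡ 397^2 = 157609 ≡ 18
444^16 ≡ 18^2 = 324
444^32 ≡ 324^2 = 104976 ≡ 75
444^64 ≡ 75^2 = 5625 ≡ 356
444^128 ≡ 356^2 = 126736 ≡ 280
444^256 ≡ 280^2 = 78400 ≡ 323
354 = 256 + 64 + 32 + 2, so 444^354 ≡ 323·356·75·267 ≡ 270 (mod 479)
y^r · r^s ≡ 250·270 = 67500 ≡ 440 (mod 479)

440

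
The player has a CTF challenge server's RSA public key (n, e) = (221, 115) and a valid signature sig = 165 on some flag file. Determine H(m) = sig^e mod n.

Squares mod 221: sig^1≡165, sig^2≡42, sig^4≡217, sig^8≡16, sig^16≡35, sig^32≡120, sig^64≡35
115 = 64 + 32 + 16 + 2 + 1, so sig^115 ≡ 35·120·35·42·165 ≡ 113 (mod 221)

113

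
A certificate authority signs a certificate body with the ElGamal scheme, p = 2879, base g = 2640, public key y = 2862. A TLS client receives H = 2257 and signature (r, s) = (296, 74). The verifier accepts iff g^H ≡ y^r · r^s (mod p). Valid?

no

Left side g^H mod p:
2640^2257 mod 2879 = 2730
Right side y^r · r^s mod p:
2862^296 mod 2879 = 2081
296^74 mod 2879 = 1013
2081·1013 = 2108053 ≡ 625 (mod 2879)
2730 ≠ 625, so verification fails.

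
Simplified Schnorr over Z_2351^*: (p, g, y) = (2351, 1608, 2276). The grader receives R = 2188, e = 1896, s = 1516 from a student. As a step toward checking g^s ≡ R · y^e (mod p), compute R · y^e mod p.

2276^2 = 5180176 ≡ 923
2276^4 ≡ 923^2 = 851929 ≡ 867
2276^8 ≡ 867^2 = 751689 ≡ 1720
2276^16 ≡ 1720^2 = 2958400 ≡ 842
2276^32 ≡ 842^2 = 708964 ≡ 1313
2276^64 ≡ 1313^2 = 1723969 ≡ 686
2276^128 ≡ 686^2 = 470596 ≡ 396
2276^256 ≡ 396^2 = 156816 ≡ 1650
2276^512 ≡ 1650^2 = 2722500 ≡ 42
2276^1024 ≡ 42^2 = 1764
1896 = 1024 + 512 + 256 + 64 + 32 + 8, so 2276^1896 ≡ 1764·42·1650·686·1313·1720 ≡ 648 (mod 2351)
R · y^e ≡ 2188·648 = 1417824 ≡ 171 (mod 2351)

171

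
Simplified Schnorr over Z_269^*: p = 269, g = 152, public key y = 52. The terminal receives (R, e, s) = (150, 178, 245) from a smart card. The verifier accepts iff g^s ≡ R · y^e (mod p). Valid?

yes

g^s mod p:
152^2 = 23104 ≡ 239
152^4 ≡ 239^2 = 57121 ≡ 93
152^8 ≡ 93^2 = 8649 ≡ 41
152^16 ≡ 41^2 = 1681 ≡ 67
152^32 ≡ 67^2 = 4489 ≡ 185
152^64 ≡ 185^2 = 34225 ≡ 62
152^128 ≡ 62^2 = 3844 ≡ 78
245 = 128 + 64 + 32 + 16 + 4 + 1, so 152^245 ≡ 78·62·185·67·93·152 ≡ 182 (mod 269)
R · y^e mod p:
52^2 = 2704 ≡ 14
52^4 ≡ 14^2 = 196
52^8 ≡ 196^2 = 38416 ≡ 218
52^16 ≡ 218^2 = 47524 ≡ 180
52^32 ≡ 180^2 = 32400 ≡ 120
52^64 ≡ 120^2 = 14400 ≡ 143
52^128 ≡ 143^2 = 20449 ≡ 5
178 = 128 + 32 + 16 + 2, so 52^178 ≡ 5·120·180·14 ≡ 220 (mod 269)
150·220 = 33000 ≡ 182 (mod 269)
182 ≡ 182 (mod 269); signature holds.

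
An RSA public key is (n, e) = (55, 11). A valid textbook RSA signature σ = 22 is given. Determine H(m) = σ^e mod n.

Squares mod 55: σ^1≡22, σ^2≡44, σ^4≡11, σ^8≡11
11 = 8 + 2 + 1, so σ^11 ≡ 11·44·22 ≡ 33 (mod 55)

33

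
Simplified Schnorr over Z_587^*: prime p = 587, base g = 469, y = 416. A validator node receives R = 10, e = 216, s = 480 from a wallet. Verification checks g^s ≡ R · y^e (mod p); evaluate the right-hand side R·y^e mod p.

416^216 mod 587 = 324
R · y^e ≡ 10·324 = 3240 ≡ 305 (mod 587)

305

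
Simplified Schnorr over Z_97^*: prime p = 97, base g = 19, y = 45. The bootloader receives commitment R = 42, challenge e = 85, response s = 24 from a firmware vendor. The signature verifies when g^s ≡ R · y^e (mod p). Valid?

yes

g^s mod p:
19^2 = 361 ≡ 70
19^4 ≡ 70^2 = 4900 ≡ 50
19^8 ≡ 50^2 = 2500 ≡ 75
19^16 ≡ 75^2 = 5625 ≡ 96
24 = 16 + 8, so 19^24 ≡ 96·75 ≡ 22 (mod 97)
R · y^e mod p:
45^2 = 2025 ≡ 85
45^4 ≡ 85^2 = 7225 ≡ 47
45^8 ≡ 47^2 = 2209 ≡ 75
45^16 ≡ 75^2 = 5625 ≡ 96
45^32 ≡ 96^2 = 9216 ≡ 1
45^64 ≡ 1^2 = 1
85 = 64 + 16 + 4 + 1, so 45^85 ≡ 1·96·47·45 ≡ 19 (mod 97)
42·19 = 798 ≡ 22 (mod 97)
22 ≡ 22 (mod 97); signature holds.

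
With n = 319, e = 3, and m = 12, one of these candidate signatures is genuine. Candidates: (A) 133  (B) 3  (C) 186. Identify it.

Candidate A: Squares mod 319: 133^1≡133, 133^2≡144; 3 = 2 + 1, so 133^3 ≡ 144·133 ≡ 12 (mod 319)
  → matches m = 12
Candidate B: Squares mod 319: 3^1≡3, 3^2≡9; 3 = 2 + 1, so 3^3 ≡ 9·3 ≡ 27 (mod 319)
Candidate C: Squares mod 319: 186^1≡186, 186^2≡144; 3 = 2 + 1, so 186^3 ≡ 144·186 ≡ 307 (mod 319)

A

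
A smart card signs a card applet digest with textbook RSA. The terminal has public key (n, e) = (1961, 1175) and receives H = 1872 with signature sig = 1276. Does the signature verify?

sig^2 ≡ 1276^2 = 1628176 ≡ 546
sig^4 ≡ 546^2 = 298116 ≡ 44
sig^8 ≡ 44^2 = 1936
sig^16 ≡ 1936^2 = 3748096 ≡ 625
sig^32 ≡ 625^2 = 390625 ≡ 386
sig^64 ≡ 386^2 = 148996 ≡ 1921
sig^128 ≡ 1921^2 = 3690241 ≡ 1600
sig^256 ≡ 1600^2 = 2560000 ≡ 895
sig^512 ≡ 895^2 = 801025 ≡ 937
sig^1024 ≡ 937^2 = 877969 ≡ 1402
1175 = 1024 + 128 + 16 + 4 + 2 + 1, so sig^1175 ≡ 1402·1600·625·44·546·1276 ≡ 1872 (mod 1961)
Since 1872 equals the digest 1872, verification succeeds.

verifies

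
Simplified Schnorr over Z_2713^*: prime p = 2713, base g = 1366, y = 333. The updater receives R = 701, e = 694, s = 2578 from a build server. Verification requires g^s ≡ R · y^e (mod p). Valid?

g^s mod p:
1366^2 = 1865956 ≡ 2125
1366^4 ≡ 2125^2 = 4515625 ≡ 1193
1366^8 ≡ 1193^2 = 1423249 ≡ 1637
1366^16 ≡ 1637^2 = 2679769 ≡ 2038
1366^32 ≡ 2038^2 = 4153444 ≡ 2554
1366^64 ≡ 2554^2 = 6522916 ≡ 864
1366^128 ≡ 864^2 = 746496 ≡ 421
1366^256 ≡ 421^2 = 177241 ≡ 896
1366^512 ≡ 896^2 = 802816 ≡ 2481
1366^1024 ≡ 2481^2 = 6155361 ≡ 2277
1366^2048 ≡ 2277^2 = 5184729 ≡ 186
2578 = 2048 + 512 + 16 + 2, so 1366^2578 ≡ 186·2481·2038·2125 ≡ 1837 (mod 2713)
R · y^e mod p:
333^2 = 110889 ≡ 2369
333^4 ≡ 2369^2 = 5612161 ≡ 1677
333^8 ≡ 1677^2 = 2812329 ≡ 1661
333^16 ≡ 1661^2 = 2758921 ≡ 2513
333^32 ≡ 2513^2 = 6315169 ≡ 2018
333^64 ≡ 2018^2 = 4072324 ≡ 111
333^128 ≡ 111^2 = 12321 ≡ 1469
333^256 ≡ 1469^2 = 2157961 ≡ 1126
333^512 ≡ 1126^2 = 1267876 ≡ 905
694 = 512 + 128 + 32 + 16 + 4 + 2, so 333^694 ≡ 905·1469·2018·2513·1677·2369 ≡ 200 (mod 2713)
701·200 = 140200 ≡ 1837 (mod 2713)
1837 ≡ 1837 (mod 2713); signature holds.

yes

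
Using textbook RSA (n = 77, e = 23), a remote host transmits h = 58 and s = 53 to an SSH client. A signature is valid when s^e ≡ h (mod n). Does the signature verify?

s^2 ≡ 53^2 = 2809 ≡ 37
s^4 ≡ 37^2 = 1369 ≡ 60
s^8 ≡ 60^2 = 3600 ≡ 58
s^16 ≡ 58^2 = 3364 ≡ 53
23 = 16 + 4 + 2 + 1, so s^23 ≡ 53·60·37·53 ≡ 58 (mod 77)
58 = h, so the signature checks out.

verifies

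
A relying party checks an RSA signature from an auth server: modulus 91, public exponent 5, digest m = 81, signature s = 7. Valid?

s^2 ≡ 7^2 = 49
s^4 ≡ 49^2 = 2401 ≡ 35
5 = 4 + 1, so s^5 ≡ 35·7 ≡ 63 (mod 91)
s^5 mod 91 = 63, but m = 81.

no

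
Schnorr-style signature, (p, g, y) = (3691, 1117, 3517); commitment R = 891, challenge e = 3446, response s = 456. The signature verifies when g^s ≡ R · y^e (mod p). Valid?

yes

g^s mod p:
1117^456 mod 3691 = 904
R · y^e mod p:
3517^3446 mod 3691 = 2035
891·2035 = 1813185 ≡ 904 (mod 3691)
904 ≡ 904 (mod 3691); signature holds.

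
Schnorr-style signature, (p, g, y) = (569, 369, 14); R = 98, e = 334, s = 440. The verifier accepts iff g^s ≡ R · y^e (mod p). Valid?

no

g^s mod p:
Squares mod 569: 369^1≡369, 369^2≡170, 369^4≡450, 369^8≡505, 369^16≡113, 369^32≡251, 369^64≡411, 369^128≡497, 369^256≡63
440 = 256 + 128 + 32 + 16 + 8, so 369^440 ≡ 63·497·251·113·505 ≡ 324 (mod 569)
R · y^e mod p:
Squares mod 569: 14^1≡14, 14^2≡196, 14^4≡293, 14^8≡499, 14^16≡348, 14^32≡476, 14^64≡114, 14^128≡478, 14^256≡315
334 = 256 + 64 + 8 + 4 + 2, so 14^334 ≡ 315·114·499·293·196 ≡ 437 (mod 569)
98·437 = 42826 ≡ 151 (mod 569)
324 ≠ 151; the check fails.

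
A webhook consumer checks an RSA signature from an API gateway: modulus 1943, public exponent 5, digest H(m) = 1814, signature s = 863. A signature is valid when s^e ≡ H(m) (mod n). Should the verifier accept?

reject

s^2 ≡ 863^2 = 744769 ≡ 600
s^4 ≡ 600^2 = 360000 ≡ 545
5 = 4 + 1, so s^5 ≡ 545·863 ≡ 129 (mod 1943)
s^5 mod 1943 = 129, but H(m) = 1814.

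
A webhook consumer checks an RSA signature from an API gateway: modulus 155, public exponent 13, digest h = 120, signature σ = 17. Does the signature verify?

does not verify

σ^2 ≡ 17^2 = 289 ≡ 134
σ^4 ≡ 134^2 = 17956 ≡ 131
σ^8 ≡ 131^2 = 17161 ≡ 111
13 = 8 + 4 + 1, so σ^13 ≡ 111·131·17 ≡ 127 (mod 155)
127 ≠ 120, so verification fails.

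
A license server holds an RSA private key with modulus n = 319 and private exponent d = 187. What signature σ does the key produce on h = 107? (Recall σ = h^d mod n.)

Squares mod 319: h^1≡107, h^2≡284, h^4≡268, h^8≡49, h^16≡168, h^32≡152, h^64≡136, h^128≡313
187 = 128 + 32 + 16 + 8 + 2 + 1, so h^187 ≡ 313·152·168·49·284·107 ≡ 24 (mod 319)

24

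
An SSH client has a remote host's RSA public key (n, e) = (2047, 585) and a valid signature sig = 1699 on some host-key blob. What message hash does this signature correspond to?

Squares mod 2047: sig^1≡1699, sig^2≡331, sig^4≡1070, sig^8≡627, sig^16≡105, sig^32≡790, sig^64≡1812, sig^128≡2003, sig^256≡1936, sig^512≡39
585 = 512 + 64 + 8 + 1, so sig^585 ≡ 39·1812·627·1699 ≡ 865 (mod 2047)

865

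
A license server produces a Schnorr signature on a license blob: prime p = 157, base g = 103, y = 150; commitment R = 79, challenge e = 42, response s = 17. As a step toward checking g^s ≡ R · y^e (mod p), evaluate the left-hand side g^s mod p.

92

103^2 = 10609 ≡ 90
103^4 ≡ 90^2 = 8100 ≡ 93
103^8 ≡ 93^2 = 8649 ≡ 14
103^16 ≡ 14^2 = 196 ≡ 39
17 = 16 + 1, so 103^17 ≡ 39·103 ≡ 92 (mod 157)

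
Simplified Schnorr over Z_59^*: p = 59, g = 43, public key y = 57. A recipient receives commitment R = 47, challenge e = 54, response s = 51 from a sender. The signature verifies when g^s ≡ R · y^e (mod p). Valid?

no

g^s mod p:
43^2 = 1849 ≡ 20
43^4 ≡ 20^2 = 400 ≡ 46
43^8 ≡ 46^2 = 2116 ≡ 51
43^16 ≡ 51^2 = 2601 ≡ 5
43^32 ≡ 5^2 = 25
51 = 32 + 16 + 2 + 1, so 43^51 ≡ 25·5·20·43 ≡ 2 (mod 59)
R · y^e mod p:
57^2 = 3249 ≡ 4
57^4 ≡ 4^2 = 16
57^8 ≡ 16^2 = 256 ≡ 20
57^16 ≡ 20^2 = 400 ≡ 46
57^32 ≡ 46^2 = 2116 ≡ 51
54 = 32 + 16 + 4 + 2, so 57^54 ≡ 51·46·16·4 ≡ 48 (mod 59)
47·48 = 2256 ≡ 14 (mod 59)
2 ≠ 14; the check fails.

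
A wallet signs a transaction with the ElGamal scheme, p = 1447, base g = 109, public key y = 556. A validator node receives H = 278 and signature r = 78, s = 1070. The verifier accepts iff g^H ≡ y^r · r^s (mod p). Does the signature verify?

verifies

Left side g^H mod p:
109^2 = 11881 ≡ 305
109^4 ≡ 305^2 = 93025 ≡ 417
109^8 ≡ 417^2 = 173889 ≡ 249
109^16 ≡ 249^2 = 62001 ≡ 1227
109^32 ≡ 1227^2 = 1505529 ≡ 649
109^64 ≡ 649^2 = 421201 ≡ 124
109^128 ≡ 124^2 = 15376 ≡ 906
109^256 ≡ 906^2 = 820836 ≡ 387
278 = 256 + 16 + 4 + 2, so 109^278 ≡ 387·1227·417·305 ≡ 992 (mod 1447)
Right side y^r · r^s mod p:
556^2 = 309136 ≡ 925
556^4 ≡ 925^2 = 855625 ≡ 448
556^8 ≡ 448^2 = 200704 ≡ 1018
556^16 ≡ 1018^2 = 1036324 ≡ 272
556^32 ≡ 272^2 = 73984 ≡ 187
556^64 ≡ 187^2 = 34969 ≡ 241
78 = 64 + 8 + 4 + 2, so 556^78 ≡ 241·1018·448·925 ≡ 828 (mod 1447)
78^2 = 6084 ≡ 296
78^4 ≡ 296^2 = 87616 ≡ 796
78^8 ≡ 796^2 = 633616 ≡ 1277
78^16 ≡ 1277^2 = 1630729 ≡ 1407
78^32 ≡ 1407^2 = 1979649 ≡ 153
78^64 ≡ 153^2 = 23409 ≡ 257
78^128 ≡ 257^2 = 66049 ≡ 934
78^256 ≡ 934^2 = 872356 ≡ 1262
78^512 ≡ 1262^2 = 1592644 ≡ 944
78^1024 ≡ 944^2 = 891136 ≡ 1231
1070 = 1024 + 32 + 8 + 4 + 2, so 78^1070 ≡ 1231·153·1277·796·296 ≡ 868 (mod 1447)
828·868 = 718704 ≡ 992 (mod 1447)
992 ≡ 992 (mod 1447), so the signature is genuine.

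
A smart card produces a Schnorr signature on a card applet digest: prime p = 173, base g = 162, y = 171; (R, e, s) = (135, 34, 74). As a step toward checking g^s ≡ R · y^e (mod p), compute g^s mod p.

Squares mod 173: 162^1≡162, 162^2≡121, 162^4≡109, 162^8≡117, 162^16≡22, 162^32≡138, 162^64≡14
74 = 64 + 8 + 2, so 162^74 ≡ 14·117·121 ≡ 113 (mod 173)

113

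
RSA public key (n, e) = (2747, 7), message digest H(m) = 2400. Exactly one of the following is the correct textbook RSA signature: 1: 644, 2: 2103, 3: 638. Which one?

Candidate 1: Squares mod 2747: 644^1≡644, 644^2≡2686, 644^4≡974; 7 = 4 + 2 + 1, so 644^7 ≡ 974·2686·644 ≡ 347 (mod 2747)
Candidate 2: Squares mod 2747: 2103^1≡2103, 2103^2≡2686, 2103^4≡974; 7 = 4 + 2 + 1, so 2103^7 ≡ 974·2686·2103 ≡ 2400 (mod 2747)
  → matches H(m) = 2400
Candidate 3: Squares mod 2747: 638^1≡638, 638^2≡488, 638^4≡1902; 7 = 4 + 2 + 1, so 638^7 ≡ 1902·488·638 ≡ 4 (mod 2747)

2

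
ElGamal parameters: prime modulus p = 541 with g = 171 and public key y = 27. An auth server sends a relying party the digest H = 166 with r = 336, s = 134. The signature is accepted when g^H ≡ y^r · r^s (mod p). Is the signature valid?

valid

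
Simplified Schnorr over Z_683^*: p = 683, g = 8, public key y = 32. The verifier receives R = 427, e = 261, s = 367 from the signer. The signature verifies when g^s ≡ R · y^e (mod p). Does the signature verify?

g^s mod p:
8^367 mod 683 = 2
R · y^e mod p:
32^261 mod 683 = 128
427·128 = 54656 ≡ 16 (mod 683)
2 ≠ 16; the check fails.

does not verify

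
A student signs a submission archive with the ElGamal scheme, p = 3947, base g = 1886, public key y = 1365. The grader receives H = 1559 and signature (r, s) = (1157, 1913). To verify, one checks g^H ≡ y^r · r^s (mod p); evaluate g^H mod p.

2711

1886^2 = 3556996 ≡ 749
1886^4 ≡ 749^2 = 561001 ≡ 527
1886^8 ≡ 527^2 = 277729 ≡ 1439
1886^16 ≡ 1439^2 = 2070721 ≡ 2493
1886^32 ≡ 2493^2 = 6215049 ≡ 2471
1886^64 ≡ 2471^2 = 6105841 ≡ 3779
1886^128 ≡ 3779^2 = 14280841 ≡ 595
1886^256 ≡ 595^2 = 354025 ≡ 2742
1886^512 ≡ 2742^2 = 7518564 ≡ 3476
1886^1024 ≡ 3476^2 = 12082576 ≡ 809
1559 = 1024 + 512 + 16 + 4 + 2 + 1, so 1886^1559 ≡ 809·3476·2493·527·749·1886 ≡ 2711 (mod 3947)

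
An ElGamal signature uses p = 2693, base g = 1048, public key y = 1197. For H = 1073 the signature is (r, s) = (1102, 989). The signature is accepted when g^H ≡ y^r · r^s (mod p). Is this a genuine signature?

genuine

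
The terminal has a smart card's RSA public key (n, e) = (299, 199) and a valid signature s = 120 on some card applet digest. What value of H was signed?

120

s^2 ≡ 120^2 = 14400 ≡ 48
s^4 ≡ 48^2 = 2304 ≡ 211
s^8 ≡ 211^2 = 44521 ≡ 269
s^16 ≡ 269^2 = 72361 ≡ 3
s^32 ≡ 3^2 = 9
s^64 ≡ 9^2 = 81
s^128 ≡ 81^2 = 6561 ≡ 282
199 = 128 + 64 + 4 + 2 + 1, so s^199 ≡ 282·81·211·48·120 ≡ 120 (mod 299)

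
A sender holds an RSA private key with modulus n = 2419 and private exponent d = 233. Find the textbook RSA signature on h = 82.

82

Squares mod 2419: h^1≡82, h^2≡1886, h^4≡1066, h^8≡1845, h^16≡492, h^32≡164, h^64≡287, h^128≡123
233 = 128 + 64 + 32 + 8 + 1, so h^233 ≡ 123·287·164·1845·82 ≡ 82 (mod 2419)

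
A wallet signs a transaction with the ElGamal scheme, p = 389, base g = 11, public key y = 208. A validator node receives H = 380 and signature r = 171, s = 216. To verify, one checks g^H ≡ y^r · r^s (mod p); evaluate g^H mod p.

11^2 = 121
11^4 ≡ 121^2 = 14641 ≡ 248
11^8 ≡ 248^2 = 61504 ≡ 42
11^16 ≡ 42^2 = 1764 ≡ 208
11^32 ≡ 208^2 = 43264 ≡ 85
11^64 ≡ 85^2 = 7225 ≡ 223
11^128 ≡ 223^2 = 49729 ≡ 326
11^256 ≡ 326^2 = 106276 ≡ 79
380 = 256 + 64 + 32 + 16 + 8 + 4, so 11^380 ≡ 79·223·85·208·42·248 ≡ 176 (mod 389)

176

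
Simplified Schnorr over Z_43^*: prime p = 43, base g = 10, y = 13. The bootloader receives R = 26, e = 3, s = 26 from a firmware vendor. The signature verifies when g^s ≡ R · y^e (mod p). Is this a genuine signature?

forged

g^s mod p:
10^2 = 100 ≡ 14
10^4 ≡ 14^2 = 196 ≡ 24
10^8 ≡ 24^2 = 576 ≡ 17
10^16 ≡ 17^2 = 289 ≡ 31
26 = 16 + 8 + 2, so 10^26 ≡ 31·17·14 ≡ 25 (mod 43)
R · y^e mod p:
13^2 = 169 ≡ 40
3 = 2 + 1, so 13^3 ≡ 40·13 ≡ 4 (mod 43)
26·4 = 104 ≡ 18 (mod 43)
25 ≠ 18; the check fails.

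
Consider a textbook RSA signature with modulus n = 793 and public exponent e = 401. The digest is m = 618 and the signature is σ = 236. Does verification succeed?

fails

σ^2 ≡ 236^2 = 55696 ≡ 186
σ^4 ≡ 186^2 = 34596 ≡ 497
σ^8 ≡ 497^2 = 247009 ≡ 386
σ^16 ≡ 386^2 = 148996 ≡ 705
σ^32 ≡ 705^2 = 497025 ≡ 607
σ^64 ≡ 607^2 = 368449 ≡ 497
σ^128 ≡ 497^2 = 247009 ≡ 386
σ^256 ≡ 386^2 = 148996 ≡ 705
401 = 256 + 128 + 16 + 1, so σ^401 ≡ 705·386·705·236 ≡ 175 (mod 793)
175 ≠ 618, so verification fails.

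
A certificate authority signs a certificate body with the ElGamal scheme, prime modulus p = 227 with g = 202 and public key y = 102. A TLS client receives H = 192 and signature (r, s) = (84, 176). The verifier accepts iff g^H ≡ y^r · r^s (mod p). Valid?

Left side g^H mod p:
202^2 = 40804 ≡ 171
202^4 ≡ 171^2 = 29241 ≡ 185
202^8 ≡ 185^2 = 34225 ≡ 175
202^16 ≡ 175^2 = 30625 ≡ 207
202^32 ≡ 207^2 = 42849 ≡ 173
202^64 ≡ 173^2 = 29929 ≡ 192
202^128 ≡ 192^2 = 36864 ≡ 90
192 = 128 + 64, so 202^192 ≡ 90·192 ≡ 28 (mod 227)
Right side y^r · r^s mod p:
102^2 = 10404 ≡ 189
102^4 ≡ 189^2 = 35721 ≡ 82
102^8 ≡ 82^2 = 6724 ≡ 141
102^16 ≡ 141^2 = 19881 ≡ 132
102^32 ≡ 132^2 = 17424 ≡ 172
102^64 ≡ 172^2 = 29584 ≡ 74
84 = 64 + 16 + 4, so 102^84 ≡ 74·132·82 ≡ 120 (mod 227)
84^2 = 7056 ≡ 19
84^4 ≡ 19^2 = 361 ≡ 134
84^8 ≡ 134^2 = 17956 ≡ 23
84^16 ≡ 23^2 = 529 ≡ 75
84^32 ≡ 75^2 = 5625 ≡ 177
84^64 ≡ 177^2 = 31329 ≡ 3
84^128 ≡ 3^2 = 9
176 = 128 + 32 + 16, so 84^176 ≡ 9·177·75 ≡ 73 (mod 227)
120·73 = 8760 ≡ 134 (mod 227)
28 ≠ 134, so verification fails.

no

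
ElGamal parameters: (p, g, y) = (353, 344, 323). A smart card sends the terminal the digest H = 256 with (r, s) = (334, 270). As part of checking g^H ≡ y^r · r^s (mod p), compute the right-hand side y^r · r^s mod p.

323^2 = 104329 ≡ 194
323^4 ≡ 194^2 = 37636 ≡ 218
323^8 ≡ 218^2 = 47524 ≡ 222
323^16 ≡ 222^2 = 49284 ≡ 217
323^32 ≡ 217^2 = 47089 ≡ 140
323^64 ≡ 140^2 = 19600 ≡ 185
323^128 ≡ 185^2 = 34225 ≡ 337
323^256 ≡ 337^2 = 113569 ≡ 256
334 = 256 + 64 + 8 + 4 + 2, so 323^334 ≡ 256·185·222·218·194 ≡ 225 (mod 353)
334^2 = 111556 ≡ 8
334^4 ≡ 8^2 = 64
334^8 ≡ 64^2 = 4096 ≡ 213
334^16 ≡ 213^2 = 45369 ≡ 185
334^32 ≡ 185^2 = 34225 ≡ 337
334^64 ≡ 337^2 = 113569 ≡ 256
334^128 ≡ 256^2 = 65536 ≡ 231
334^256 ≡ 231^2 = 53361 ≡ 58
270 = 256 + 8 + 4 + 2, so 334^270 ≡ 58·213·64·8 ≡ 194 (mod 353)
y^r · r^s ≡ 225·194 = 43650 ≡ 231 (mod 353)

231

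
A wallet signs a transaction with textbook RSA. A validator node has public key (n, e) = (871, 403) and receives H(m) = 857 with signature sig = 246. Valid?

yes

sig^2 ≡ 246^2 = 60516 ≡ 417
sig^4 ≡ 417^2 = 173889 ≡ 560
sig^8 ≡ 560^2 = 313600 ≡ 40
sig^16 ≡ 40^2 = 1600 ≡ 729
sig^32 ≡ 729^2 = 531441 ≡ 131
sig^64 ≡ 131^2 = 17161 ≡ 612
sig^128 ≡ 612^2 = 374544 ≡ 14
sig^256 ≡ 14^2 = 196
403 = 256 + 128 + 16 + 2 + 1, so sig^403 ≡ 196·14·729·417·246 ≡ 857 (mod 871)
Since 857 equals the digest 857, verification succeeds.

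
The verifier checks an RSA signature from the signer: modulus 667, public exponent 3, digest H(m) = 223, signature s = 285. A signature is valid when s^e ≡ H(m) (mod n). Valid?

Squares mod 667: s^1≡285, s^2≡518
3 = 2 + 1, so s^3 ≡ 518·285 ≡ 223 (mod 667)
s^3 mod 667 = 223 matches H(m).

yes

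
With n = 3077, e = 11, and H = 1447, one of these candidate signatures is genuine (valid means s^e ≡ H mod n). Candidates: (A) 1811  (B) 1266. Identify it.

B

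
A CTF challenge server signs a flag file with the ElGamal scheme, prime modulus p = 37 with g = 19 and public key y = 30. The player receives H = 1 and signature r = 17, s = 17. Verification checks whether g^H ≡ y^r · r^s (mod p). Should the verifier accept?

Left side g^H mod p:
19^1 mod 37 = 19
Right side y^r · r^s mod p:
30^2 = 900 ≡ 12
30^4 ≡ 12^2 = 144 ≡ 33
30^8 ≡ 33^2 = 1089 ≡ 16
30^16 ≡ 16^2 = 256 ≡ 34
17 = 16 + 1, so 30^17 ≡ 34·30 ≡ 21 (mod 37)
17^2 = 289 ≡ 30
17^4 ≡ 30^2 = 900 ≡ 12
17^8 ≡ 12^2 = 144 ≡ 33
17^16 ≡ 33^2 = 1089 ≡ 16
17 = 16 + 1, so 17^17 ≡ 16·17 ≡ 13 (mod 37)
21·13 = 273 ≡ 14 (mod 37)
19 ≠ 14, so verification fails.

reject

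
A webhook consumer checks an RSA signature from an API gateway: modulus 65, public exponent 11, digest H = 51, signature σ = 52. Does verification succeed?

σ^2 ≡ 52^2 = 2704 ≡ 39
σ^4 ≡ 39^2 = 1521 ≡ 26
σ^8 ≡ 26^2 = 676 ≡ 26
11 = 8 + 2 + 1, so σ^11 ≡ 26·39·52 ≡ 13 (mod 65)
σ^11 mod 65 = 13, but H = 51.

fails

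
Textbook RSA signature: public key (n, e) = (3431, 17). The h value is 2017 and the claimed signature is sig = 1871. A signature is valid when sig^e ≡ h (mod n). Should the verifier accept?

accept

Squares mod 3431: sig^1≡1871, sig^2≡1021, sig^4≡2848, sig^8≡220, sig^16≡366
17 = 16 + 1, so sig^17 ≡ 366·1871 ≡ 2017 (mod 3431)
sig^17 mod 3431 = 2017 matches h.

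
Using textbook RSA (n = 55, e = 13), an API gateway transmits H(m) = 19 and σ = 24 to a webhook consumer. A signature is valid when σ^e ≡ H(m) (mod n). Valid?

yes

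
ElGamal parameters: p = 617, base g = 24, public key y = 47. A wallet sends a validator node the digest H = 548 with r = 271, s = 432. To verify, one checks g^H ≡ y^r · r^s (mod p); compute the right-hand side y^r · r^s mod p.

85

47^2 = 2209 ≡ 358
47^4 ≡ 358^2 = 128164 ≡ 445
47^8 ≡ 445^2 = 198025 ≡ 585
47^16 ≡ 585^2 = 342225 ≡ 407
47^32 ≡ 407^2 = 165649 ≡ 293
47^64 ≡ 293^2 = 85849 ≡ 86
47^128 ≡ 86^2 = 7396 ≡ 609
47^256 ≡ 609^2 = 370881 ≡ 64
271 = 256 + 8 + 4 + 2 + 1, so 47^271 ≡ 64·585·445·358·47 ≡ 121 (mod 617)
271^2 = 73441 ≡ 18
271^4 ≡ 18^2 = 324
271^8 ≡ 324^2 = 104976 ≡ 86
271^16 ≡ 86^2 = 7396 ≡ 609
271^32 ≡ 609^2 = 370881 ≡ 64
271^64 ≡ 64^2 = 4096 ≡ 394
271^128 ≡ 394^2 = 155236 ≡ 369
271^256 ≡ 369^2 = 136161 ≡ 421
432 = 256 + 128 + 32 + 16, so 271^432 ≡ 421·369·64·609 ≡ 16 (mod 617)
y^r · r^s ≡ 121·16 = 1936 ≡ 85 (mod 617)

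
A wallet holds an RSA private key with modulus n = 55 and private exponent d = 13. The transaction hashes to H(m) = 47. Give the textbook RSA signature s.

(H(m))^2 ≡ 47^2 = 2209 ≡ 9
(H(m))^4 ≡ 9^2 = 81 ≡ 26
(H(m))^8 ≡ 26^2 = 676 ≡ 16
13 = 8 + 4 + 1, so (H(m))^13 ≡ 16·26·47 ≡ 27 (mod 55)

27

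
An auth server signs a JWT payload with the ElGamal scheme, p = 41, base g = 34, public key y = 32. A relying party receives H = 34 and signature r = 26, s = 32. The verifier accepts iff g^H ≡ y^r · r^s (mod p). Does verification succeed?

Left side g^H mod p:
34^34 mod 41 = 39
Right side y^r · r^s mod p:
32^26 mod 41 = 40
26^32 mod 41 = 16
40·16 = 640 ≡ 25 (mod 41)
39 ≠ 25, so verification fails.

fails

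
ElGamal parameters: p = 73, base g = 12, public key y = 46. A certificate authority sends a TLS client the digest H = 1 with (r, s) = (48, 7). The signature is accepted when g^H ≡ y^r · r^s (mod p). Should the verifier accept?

Left side g^H mod p:
12^1 mod 73 = 12
Right side y^r · r^s mod p:
46^2 = 2116 ≡ 72
46^4 ≡ 72^2 = 5184 ≡ 1
46^8 ≡ 1^2 = 1
46^16 ≡ 1^2 = 1
46^32 ≡ 1^2 = 1
48 = 32 + 16, so 46^48 ≡ 1·1 ≡ 1 (mod 73)
48^2 = 2304 ≡ 41
48^4 ≡ 41^2 = 1681 ≡ 2
7 = 4 + 2 + 1, so 48^7 ≡ 2·41·48 ≡ 67 (mod 73)
1·67 = 67 ≡ 67 (mod 73)
12 ≠ 67, so verification fails.

reject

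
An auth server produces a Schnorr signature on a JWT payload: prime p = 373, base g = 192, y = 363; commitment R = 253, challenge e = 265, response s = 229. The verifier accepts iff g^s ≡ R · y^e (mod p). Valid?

yes

g^s mod p:
Squares mod 373: 192^1≡192, 192^2≡310, 192^4≡239, 192^8≡52, 192^16≡93, 192^32≡70, 192^64≡51, 192^128≡363
229 = 128 + 64 + 32 + 4 + 1, so 192^229 ≡ 363·51·70·239·192 ≡ 226 (mod 373)
R · y^e mod p:
Squares mod 373: 363^1≡363, 363^2≡100, 363^4≡302, 363^8≡192, 363^16≡310, 363^32≡239, 363^64≡52, 363^128≡93, 363^256≡70
265 = 256 + 8 + 1, so 363^265 ≡ 70·192·363 ≡ 253 (mod 373)
253·253 = 64009 ≡ 226 (mod 373)
226 ≡ 226 (mod 373); signature holds.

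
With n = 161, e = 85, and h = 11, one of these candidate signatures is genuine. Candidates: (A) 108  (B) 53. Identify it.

Candidate A: 108^2 = 11664 ≡ 72; 108^4 ≡ 72^2 = 5184 ≡ 32; 108^8 ≡ 32^2 = 1024 ≡ 58; 108^16 ≡ 58^2 = 3364 ≡ 144; 108^32 ≡ 144^2 = 20736 ≡ 128; 108^64 ≡ 128^2 = 16384 ≡ 123; 85 = 64 + 16 + 4 + 1, so 108^85 ≡ 123·144·32·108 ≡ 150 (mod 161)
Candidate B: 53^2 = 2809 ≡ 72; 53^4 ≡ 72^2 = 5184 ≡ 32; 53^8 ≡ 32^2 = 1024 ≡ 58; 53^16 ≡ 58^2 = 3364 ≡ 144; 53^32 ≡ 144^2 = 20736 ≡ 128; 53^64 ≡ 128^2 = 16384 ≡ 123; 85 = 64 + 16 + 4 + 1, so 53^85 ≡ 123·144·32·53 ≡ 11 (mod 161)
  → matches h = 11

B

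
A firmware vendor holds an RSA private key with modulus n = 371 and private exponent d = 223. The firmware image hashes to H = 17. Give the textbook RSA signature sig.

Squares mod 371: H^1≡17, H^2≡289, H^4≡46, H^8≡261, H^16≡228, H^32≡44, H^64≡81, H^128≡254
223 = 128 + 64 + 16 + 8 + 4 + 2 + 1, so H^223 ≡ 254·81·228·261·46·289·17 ≡ 241 (mod 371)

241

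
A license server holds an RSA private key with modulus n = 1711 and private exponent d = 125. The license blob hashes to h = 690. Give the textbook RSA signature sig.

198

h^2 ≡ 690^2 = 476100 ≡ 442
h^4 ≡ 442^2 = 195364 ≡ 310
h^8 ≡ 310^2 = 96100 ≡ 284
h^16 ≡ 284^2 = 80656 ≡ 239
h^32 ≡ 239^2 = 57121 ≡ 658
h^64 ≡ 658^2 = 432964 ≡ 81
125 = 64 + 32 + 16 + 8 + 4 + 1, so h^125 ≡ 81·658·239·284·310·690 ≡ 198 (mod 1711)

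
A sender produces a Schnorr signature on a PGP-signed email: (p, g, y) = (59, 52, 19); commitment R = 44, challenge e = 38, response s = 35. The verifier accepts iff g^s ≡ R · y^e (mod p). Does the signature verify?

verifies

g^s mod p:
52^2 = 2704 ≡ 49
52^4 ≡ 49^2 = 2401 ≡ 41
52^8 ≡ 41^2 = 1681 ≡ 29
52^16 ≡ 29^2 = 841 ≡ 15
52^32 ≡ 15^2 = 225 ≡ 48
35 = 32 + 2 + 1, so 52^35 ≡ 48·49·52 ≡ 56 (mod 59)
R · y^e mod p:
19^2 = 361 ≡ 7
19^4 ≡ 7^2 = 49
19^8 ≡ 49^2 = 2401 ≡ 41
19^16 ≡ 41^2 = 1681 ≡ 29
19^32 ≡ 29^2 = 841 ≡ 15
38 = 32 + 4 + 2, so 19^38 ≡ 15·49·7 ≡ 12 (mod 59)
44·12 = 528 ≡ 56 (mod 59)
56 ≡ 56 (mod 59); signature holds.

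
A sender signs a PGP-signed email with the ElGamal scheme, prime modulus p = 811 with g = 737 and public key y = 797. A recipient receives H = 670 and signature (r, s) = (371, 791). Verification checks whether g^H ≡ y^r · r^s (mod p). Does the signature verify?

Left side g^H mod p:
Squares mod 811: 737^1≡737, 737^2≡610, 737^4≡662, 737^8≡304, 737^16≡773, 737^32≡633, 737^64≡55, 737^128≡592, 737^256≡112, 737^512≡379
670 = 512 + 128 + 16 + 8 + 4 + 2, so 737^670 ≡ 379·592·773·304·662·610 ≡ 225 (mod 811)
Right side y^r · r^s mod p:
Squares mod 811: 797^1≡797, 797^2≡196, 797^4≡299, 797^8≡191, 797^16≡797, 797^32≡196, 797^64≡299, 797^128≡191, 797^256≡797
371 = 256 + 64 + 32 + 16 + 2 + 1, so 797^371 ≡ 797·299·196·797·196·797 ≡ 613 (mod 811)
Squares mod 811: 371^1≡371, 371^2≡582, 371^4≡537, 371^8≡464, 371^16≡381, 371^32≡803, 371^64≡64, 371^128≡41, 371^256≡59, 371^512≡237
791 = 512 + 256 + 16 + 4 + 2 + 1, so 371^791 ≡ 237·59·381·537·582·371 ≡ 773 (mod 811)
613·773 = 473849 ≡ 225 (mod 811)
225 ≡ 225 (mod 811), so the signature is genuine.

verifies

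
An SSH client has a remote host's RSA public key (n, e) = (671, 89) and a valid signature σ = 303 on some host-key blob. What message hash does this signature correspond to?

σ^2 ≡ 303^2 = 91809 ≡ 553
σ^4 ≡ 553^2 = 305809 ≡ 504
σ^8 ≡ 504^2 = 254016 ≡ 378
σ^16 ≡ 378^2 = 142884 ≡ 632
σ^32 ≡ 632^2 = 399424 ≡ 179
σ^64 ≡ 179^2 = 32041 ≡ 504
89 = 64 + 16 + 8 + 1, so σ^89 ≡ 504·632·378·303 ≡ 519 (mod 671)

519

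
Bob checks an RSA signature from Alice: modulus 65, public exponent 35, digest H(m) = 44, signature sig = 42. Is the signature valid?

invalid

sig^35 mod 65 = 48
sig^35 mod 65 = 48, but H(m) = 44.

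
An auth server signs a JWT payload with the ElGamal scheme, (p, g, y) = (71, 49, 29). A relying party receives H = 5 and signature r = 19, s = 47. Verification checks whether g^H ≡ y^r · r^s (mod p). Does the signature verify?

Left side g^H mod p:
49^2 = 2401 ≡ 58
49^4 ≡ 58^2 = 3364 ≡ 27
5 = 4 + 1, so 49^5 ≡ 27·49 ≡ 45 (mod 71)
Right side y^r · r^s mod p:
29^2 = 841 ≡ 60
29^4 ≡ 60^2 = 3600 ≡ 50
29^8 ≡ 50^2 = 2500 ≡ 15
29^16 ≡ 15^2 = 225 ≡ 12
19 = 16 + 2 + 1, so 29^19 ≡ 12·60·29 ≡ 6 (mod 71)
19^2 = 361 ≡ 6
19^4 ≡ 6^2 = 36
19^8 ≡ 36^2 = 1296 ≡ 18
19^16 ≡ 18^2 = 324 ≡ 40
19^32 ≡ 40^2 = 1600 ≡ 38
47 = 32 + 8 + 4 + 2 + 1, so 19^47 ≡ 38·18·36·6·19 ≡ 9 (mod 71)
6·9 = 54 ≡ 54 (mod 71)
45 ≠ 54, so verification fails.

does not verify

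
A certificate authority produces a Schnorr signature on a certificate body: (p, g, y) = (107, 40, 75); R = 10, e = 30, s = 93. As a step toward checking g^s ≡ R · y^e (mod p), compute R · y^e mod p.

33

Squares mod 107: 75^1≡75, 75^2≡61, 75^4≡83, 75^8≡41, 75^16≡76
30 = 16 + 8 + 4 + 2, so 75^30 ≡ 76·41·83·61 ≡ 14 (mod 107)
R · y^e ≡ 10·14 = 140 ≡ 33 (mod 107)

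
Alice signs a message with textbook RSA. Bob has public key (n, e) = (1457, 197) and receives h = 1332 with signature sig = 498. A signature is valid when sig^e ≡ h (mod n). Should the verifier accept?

reject

Squares mod 1457: sig^1≡498, sig^2≡314, sig^4≡977, sig^8≡194, sig^16≡1211, sig^32≡779, sig^64≡729, sig^128≡1093
197 = 128 + 64 + 4 + 1, so sig^197 ≡ 1093·729·977·498 ≡ 717 (mod 1457)
sig^197 mod 1457 = 717, but h = 1332.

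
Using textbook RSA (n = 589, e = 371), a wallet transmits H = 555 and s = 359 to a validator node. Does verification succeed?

passes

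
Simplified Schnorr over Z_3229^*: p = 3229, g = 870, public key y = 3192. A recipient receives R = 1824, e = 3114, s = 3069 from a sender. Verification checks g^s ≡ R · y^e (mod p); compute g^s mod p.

870^3069 mod 3229 = 2130

2130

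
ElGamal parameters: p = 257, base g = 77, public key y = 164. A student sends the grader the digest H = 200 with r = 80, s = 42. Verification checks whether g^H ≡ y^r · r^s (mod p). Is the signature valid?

Left side g^H mod p:
77^2 = 5929 ≡ 18
77^4 ≡ 18^2 = 324 ≡ 67
77^8 ≡ 67^2 = 4489 ≡ 120
77^16 ≡ 120^2 = 14400 ≡ 8
77^32 ≡ 8^2 = 64
77^64 ≡ 64^2 = 4096 ≡ 241
77^128 ≡ 241^2 = 58081 ≡ 256
200 = 128 + 64 + 8, so 77^200 ≡ 256·241·120 ≡ 121 (mod 257)
Right side y^r · r^s mod p:
164^2 = 26896 ≡ 168
164^4 ≡ 168^2 = 28224 ≡ 211
164^8 ≡ 211^2 = 44521 ≡ 60
164^16 ≡ 60^2 = 3600 ≡ 2
164^32 ≡ 2^2 = 4
164^64 ≡ 4^2 = 16
80 = 64 + 16, so 164^80 ≡ 16·2 ≡ 32 (mod 257)
80^2 = 6400 ≡ 232
80^4 ≡ 232^2 = 53824 ≡ 111
80^8 ≡ 111^2 = 12321 ≡ 242
80^16 ≡ 242^2 = 58564 ≡ 225
80^32 ≡ 225^2 = 50625 ≡ 253
42 = 32 + 8 + 2, so 80^42 ≡ 253·242·232 ≡ 42 (mod 257)
32·42 = 1344 ≡ 59 (mod 257)
121 ≠ 59, so verification fails.

invalid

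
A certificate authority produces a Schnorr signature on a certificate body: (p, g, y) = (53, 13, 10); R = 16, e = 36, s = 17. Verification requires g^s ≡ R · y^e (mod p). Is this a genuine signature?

forged

g^s mod p:
13^2 = 169 ≡ 10
13^4 ≡ 10^2 = 100 ≡ 47
13^8 ≡ 47^2 = 2209 ≡ 36
13^16 ≡ 36^2 = 1296 ≡ 24
17 = 16 + 1, so 13^17 ≡ 24·13 ≡ 47 (mod 53)
R · y^e mod p:
10^2 = 100 ≡ 47
10^4 ≡ 47^2 = 2209 ≡ 36
10^8 ≡ 36^2 = 1296 ≡ 24
10^16 ≡ 24^2 = 576 ≡ 46
10^32 ≡ 46^2 = 2116 ≡ 49
36 = 32 + 4, so 10^36 ≡ 49·36 ≡ 15 (mod 53)
16·15 = 240 ≡ 28 (mod 53)
47 ≠ 28; the check fails.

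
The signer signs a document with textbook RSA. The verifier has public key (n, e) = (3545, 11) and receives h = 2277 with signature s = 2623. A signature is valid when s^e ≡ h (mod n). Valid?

s^2 ≡ 2623^2 = 6880129 ≡ 2829
s^4 ≡ 2829^2 = 8003241 ≡ 2176
s^8 ≡ 2176^2 = 4734976 ≡ 2401
11 = 8 + 2 + 1, so s^11 ≡ 2401·2829·2623 ≡ 2277 (mod 3545)
s^11 mod 3545 = 2277 matches h.

yes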